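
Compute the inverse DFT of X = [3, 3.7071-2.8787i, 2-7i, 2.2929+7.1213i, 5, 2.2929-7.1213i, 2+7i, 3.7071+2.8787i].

x[n] = (1/8) Σ(k=0 to 7) X[k] · e^(2πikn/8)

Computing each x[n]:
x[0] = 3
x[1] = 1
x[2] = 3
x[3] = -3
x[4] = 0
x[5] = 2
x[6] = -2
x[7] = -1

x = [3, 1, 3, -3, 0, 2, -2, -1]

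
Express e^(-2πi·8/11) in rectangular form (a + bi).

ω_11^8 = e^(-2πi·8/11)
= cos(-2π·8/11) + i·sin(-2π·8/11)
= cos(-16π/11) + i·sin(-16π/11)

ω_11^8 = cos(-16π/11) + i·sin(-16π/11) = -0.1423+0.9898i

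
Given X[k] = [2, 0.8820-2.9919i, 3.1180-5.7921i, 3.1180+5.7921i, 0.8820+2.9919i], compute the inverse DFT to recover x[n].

x[n] = (1/5) Σ(k=0 to 4) X[k] · e^(2πikn/5)

Computing each x[n]:
x[0] = 2
x[1] = 2
x[2] = -1
x[3] = 2
x[4] = -3

x = [2, 2, -1, 2, -3]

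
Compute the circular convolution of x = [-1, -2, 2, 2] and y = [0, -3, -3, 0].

(x ⊛ y)[n] = Σ(m=0 to 3) x[m] · y[(n-m) mod 4]

Computing each output sample:
(x ⊛ y)[0] = -12
(x ⊛ y)[1] = -3
(x ⊛ y)[2] = 9
(x ⊛ y)[3] = 0

x ⊛ y = [-12, -3, 9, 0]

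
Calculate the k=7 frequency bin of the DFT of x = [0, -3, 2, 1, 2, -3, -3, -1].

X[7] = Σ(n=0 to 7) x[n] · ω_8^(7n) where ω_8 = e^(-2πi/8)
= (0)·ω_8^0 + (-3)·ω_8^7 + (2)·ω_8^14 + (1)·ω_8^21 + (2)·ω_8^28 + (-3)·ω_8^35 + (-3)·ω_8^42 + (-1)·ω_8^49

X[7] = -3.4142+6.4142i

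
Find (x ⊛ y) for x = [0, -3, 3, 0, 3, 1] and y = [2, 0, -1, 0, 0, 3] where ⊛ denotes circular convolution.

(x ⊛ y)[n] = Σ(m=0 to 5) x[m] · y[(n-m) mod 6]

Computing each output sample:
(x ⊛ y)[0] = -12
(x ⊛ y)[1] = 2
(x ⊛ y)[2] = 6
(x ⊛ y)[3] = 12
(x ⊛ y)[4] = 6
(x ⊛ y)[5] = 2

x ⊛ y = [-12, 2, 6, 12, 6, 2]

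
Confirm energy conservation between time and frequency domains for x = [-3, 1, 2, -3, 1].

Time domain:
Σ|x[n]|² = |-3|² + |1|² + |2|² + |-3|² + |1|² = 24.0000

Frequency domain:
(1/5)Σ|X[k]|² = (1/5)(|-2|² + |-1.5729-2.9389i|² + |-4.9271+4.7553i|² + |-4.9271-4.7553i|² + |-1.5729+2.9389i|²) = (1/5)·120.0000 = 24.0000

Both sides agree, confirming Parseval's theorem.

Σ|x[n]|² = (1/N)Σ|X[k]|² = 24.0000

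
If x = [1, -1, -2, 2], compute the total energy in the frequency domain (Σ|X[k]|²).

Parseval: Σ|x[n]|² = (1/N)Σ|X[k]|², so Σ|X[k]|² = N·Σ|x[n]|² = 4·10.0000

Σ|X[k]|² = N·Σ|x[n]|² = 4·10.0000 = 40.0000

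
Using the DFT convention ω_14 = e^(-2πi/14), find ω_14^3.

ω_14^3 = e^(-2πi·3/14)
= cos(-2π·3/14) + i·sin(-2π·3/14)
= cos(-6π/14) + i·sin(-6π/14)

ω_14^3 = cos(-6π/14) + i·sin(-6π/14) = 0.2225-0.9749i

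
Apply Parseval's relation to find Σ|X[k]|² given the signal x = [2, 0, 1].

Parseval: Σ|x[n]|² = (1/N)Σ|X[k]|², so Σ|X[k]|² = N·Σ|x[n]|² = 3·5.0000

Σ|X[k]|² = N·Σ|x[n]|² = 3·5.0000 = 15.0000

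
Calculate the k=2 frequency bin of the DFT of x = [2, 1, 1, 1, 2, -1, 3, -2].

X[2] = Σ(n=0 to 7) x[n] · ω_8^(2n) where ω_8 = e^(-2πi/8)
= (2)·ω_8^0 + (1)·ω_8^2 + (1)·ω_8^4 + (1)·ω_8^6 + (2)·ω_8^8 + (-1)·ω_8^10 + (3)·ω_8^12 + (-2)·ω_8^14

X[2] = -1i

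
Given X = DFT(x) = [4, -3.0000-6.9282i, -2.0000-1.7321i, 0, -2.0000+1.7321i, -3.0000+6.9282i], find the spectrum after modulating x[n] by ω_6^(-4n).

Modulation property: DFT(ω_6^(-4n)·x[n]) = X[(k-4) mod 6], so circularly shift X by 4 positions.

X[k-4] = [-2.0000-1.7321i, 0, -2.0000+1.7321i, -3.0000+6.9282i, 4, -3.0000-6.9282i]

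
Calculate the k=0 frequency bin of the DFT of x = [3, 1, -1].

X[0] = Σ(n=0 to 2) x[n] · ω_3^0 = Σ x[n]
= (3) + (1) + (-1)

X[0] = 3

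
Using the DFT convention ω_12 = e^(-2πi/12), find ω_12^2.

ω_12^2 = e^(-2πi·2/12)
= cos(-2π·2/12) + i·sin(-2π·2/12)
= cos(-4π/12) + i·sin(-4π/12)

ω_12^2 = cos(-4π/12) + i·sin(-4π/12) = 0.5000-0.8660i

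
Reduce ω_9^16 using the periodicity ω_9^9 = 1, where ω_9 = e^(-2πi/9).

Since ω_9^9 = 1, powers reduce modulo 9.
16 mod 9 = 7
So ω_9^16 = ω_9^7 = e^(-2πi·7/9)

ω_9^16 = ω_9^7 = 0.1736+0.9848i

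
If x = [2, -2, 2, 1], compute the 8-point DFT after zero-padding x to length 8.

Original 4-point DFT: [3, 3i, 5, -3i]
Zero-padded 8-point DFT provides frequency interpolation.

DFT_8([x, 0, ...]) = [3, -0.1213-1.2929i, 3i, 4.1213+2.7071i, 5, 4.1213-2.7071i, -3i, -0.1213+1.2929i]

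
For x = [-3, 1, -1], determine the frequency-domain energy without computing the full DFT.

Parseval: Σ|x[n]|² = (1/N)Σ|X[k]|², so Σ|X[k]|² = N·Σ|x[n]|² = 3·11.0000

Σ|X[k]|² = N·Σ|x[n]|² = 3·11.0000 = 33.0000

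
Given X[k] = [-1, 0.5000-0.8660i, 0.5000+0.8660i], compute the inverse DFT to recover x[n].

x[n] = (1/3) Σ(k=0 to 2) X[k] · e^(2πikn/3)

Computing each x[n]:
x[0] = 0
x[1] = 0
x[2] = -1

x = [0, 0, -1]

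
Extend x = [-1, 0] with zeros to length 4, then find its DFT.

Original 2-point DFT: [-1, -1]
Zero-padded 4-point DFT provides frequency interpolation.

DFT_4([x, 0, ...]) = [-1, -1, -1, -1]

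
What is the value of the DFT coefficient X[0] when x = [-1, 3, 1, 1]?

X[0] = Σ(n=0 to 3) x[n] · ω_4^0 = Σ x[n]
= (-1) + (3) + (1) + (1)

X[0] = 4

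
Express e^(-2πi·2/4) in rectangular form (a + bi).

ω_4^2 = e^(-2πi·2/4)
= cos(-2π·2/4) + i·sin(-2π·2/4)
= cos(-4π/4) + i·sin(-4π/4)

ω_4^2 = cos(-4π/4) + i·sin(-4π/4) = -1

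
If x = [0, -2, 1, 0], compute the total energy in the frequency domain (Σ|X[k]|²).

Parseval: Σ|x[n]|² = (1/N)Σ|X[k]|², so Σ|X[k]|² = N·Σ|x[n]|² = 4·5.0000

Σ|X[k]|² = N·Σ|x[n]|² = 4·5.0000 = 20.0000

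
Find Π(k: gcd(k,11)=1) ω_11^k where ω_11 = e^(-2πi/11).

The primitive 11th roots of unity are ω_11^k for k coprime to 11: k ∈ {1, 2, 3, 4, 5, 6, 7, 8, 9, 10}
Their product equals the constant term of the cyclotomic polynomial Φ_11(x) up to sign.
For n ≥ 3, the product of all primitive nth roots of unity is 1. (For n=1 it is 1; for n=2 it is -1.)

1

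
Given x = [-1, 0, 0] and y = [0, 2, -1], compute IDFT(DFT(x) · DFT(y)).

(x ⊛ y)[n] = Σ(m=0 to 2) x[m] · y[(n-m) mod 3]

Computing each output sample:
(x ⊛ y)[0] = 0
(x ⊛ y)[1] = -2
(x ⊛ y)[2] = 1

x ⊛ y = [0, -2, 1]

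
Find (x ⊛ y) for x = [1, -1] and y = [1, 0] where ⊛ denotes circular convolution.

(x ⊛ y)[n] = Σ(m=0 to 1) x[m] · y[(n-m) mod 2]

Computing each output sample:
(x ⊛ y)[0] = 1
(x ⊛ y)[1] = -1

x ⊛ y = [1, -1]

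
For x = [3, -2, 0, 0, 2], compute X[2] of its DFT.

X[2] = Σ(n=0 to 4) x[n] · ω_5^(2n) where ω_5 = e^(-2πi/5)
= (3)·ω_5^0 + (-2)·ω_5^2 + (0)·ω_5^4 + (0)·ω_5^6 + (2)·ω_5^8

X[2] = 3.0000+2.3511i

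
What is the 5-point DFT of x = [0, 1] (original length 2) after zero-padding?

Original 2-point DFT: [1, -1]
Zero-padded 5-point DFT provides frequency interpolation.

DFT_5([x, 0, ...]) = [1, 0.3090-0.9511i, -0.8090-0.5878i, -0.8090+0.5878i, 0.3090+0.9511i]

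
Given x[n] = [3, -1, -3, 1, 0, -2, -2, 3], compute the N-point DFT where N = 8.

X[k] = Σ(n=0 to 7) x[n] · ω_8^(nk)
where ω_8 = e^(-2πi/8)

Computing each X[k]:
X[0] = -1
X[1] = 5.1213+1.7071i
X[2] = 8+7i
X[3] = 0.8787-0.2929i
X[4] = -3
X[5] = 0.8787+0.2929i
X[6] = 8-7i
X[7] = 5.1213-1.7071i

X = [-1, 5.1213+1.7071i, 8+7i, 0.8787-0.2929i, -3, 0.8787+0.2929i, 8-7i, 5.1213-1.7071i]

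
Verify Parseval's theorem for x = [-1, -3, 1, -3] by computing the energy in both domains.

Time domain:
Σ|x[n]|² = |-1|² + |-3|² + |1|² + |-3|² = 20.0000

Frequency domain:
(1/4)Σ|X[k]|² = (1/4)(|-6|² + |-2|² + |6|² + |-2|²) = (1/4)·80.0000 = 20.0000

Both sides agree, confirming Parseval's theorem.

Σ|x[n]|² = (1/N)Σ|X[k]|² = 20.0000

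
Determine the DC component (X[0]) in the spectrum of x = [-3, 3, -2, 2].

X[0] = Σ(n=0 to 3) x[n] · ω_4^0 = Σ x[n]
= (-3) + (3) + (-2) + (2)

X[0] = 0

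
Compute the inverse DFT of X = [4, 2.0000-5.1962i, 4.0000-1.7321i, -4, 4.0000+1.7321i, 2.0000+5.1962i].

x[n] = (1/6) Σ(k=0 to 5) X[k] · e^(2πikn/6)

Computing each x[n]:
x[0] = 2
x[1] = 3
x[2] = 0
x[3] = 2
x[4] = -2
x[5] = -1

x = [2, 3, 0, 2, -2, -1]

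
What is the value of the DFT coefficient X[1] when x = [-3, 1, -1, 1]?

X[1] = Σ(n=0 to 3) x[n] · ω_4^(1n) where ω_4 = e^(-2πi/4)
= (-3)·ω_4^0 + (1)·ω_4^1 + (-1)·ω_4^2 + (1)·ω_4^3

X[1] = -2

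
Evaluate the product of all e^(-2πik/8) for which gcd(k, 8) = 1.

The primitive 8th roots of unity are ω_8^k for k coprime to 8: k ∈ {1, 3, 5, 7}
Their product equals the constant term of the cyclotomic polynomial Φ_8(x) up to sign.
For n ≥ 3, the product of all primitive nth roots of unity is 1. (For n=1 it is 1; for n=2 it is -1.)

1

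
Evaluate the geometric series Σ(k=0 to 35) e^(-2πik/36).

Sum of all nth roots of unity equals 0 for n > 1 (geometric series with r ≠ 1).

0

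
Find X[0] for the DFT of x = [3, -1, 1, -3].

X[0] = Σ(n=0 to 3) x[n] · ω_4^0 = Σ x[n]
= (3) + (-1) + (1) + (-3)

X[0] = 0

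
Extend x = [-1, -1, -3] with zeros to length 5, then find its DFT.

Original 3-point DFT: [-5, 1.0000-1.7321i, 1.0000+1.7321i]
Zero-padded 5-point DFT provides frequency interpolation.

DFT_5([x, 0, ...]) = [-5, 1.1180+2.7144i, -1.1180-2.2654i, -1.1180+2.2654i, 1.1180-2.7144i]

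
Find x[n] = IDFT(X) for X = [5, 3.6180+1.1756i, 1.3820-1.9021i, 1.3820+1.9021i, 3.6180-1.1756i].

x[n] = (1/5) Σ(k=0 to 4) X[k] · e^(2πikn/5)

Computing each x[n]:
x[0] = 3
x[1] = 1
x[2] = -1
x[3] = 1
x[4] = 1

x = [3, 1, -1, 1, 1]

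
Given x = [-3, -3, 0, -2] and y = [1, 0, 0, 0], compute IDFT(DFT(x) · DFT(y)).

(x ⊛ y)[n] = Σ(m=0 to 3) x[m] · y[(n-m) mod 4]

Computing each output sample:
(x ⊛ y)[0] = -3
(x ⊛ y)[1] = -3
(x ⊛ y)[2] = 0
(x ⊛ y)[3] = -2

x ⊛ y = [-3, -3, 0, -2]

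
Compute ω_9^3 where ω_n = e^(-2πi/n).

ω_9^3 = e^(-2πi·3/9)
= cos(-2π·3/9) + i·sin(-2π·3/9)
= cos(-6π/9) + i·sin(-6π/9)

ω_9^3 = cos(-6π/9) + i·sin(-6π/9) = -0.5000-0.8660i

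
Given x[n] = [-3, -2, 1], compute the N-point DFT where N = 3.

X[k] = Σ(n=0 to 2) x[n] · ω_3^(nk)
where ω_3 = e^(-2πi/3)

Computing each X[k]:
X[0] = -4
X[1] = -2.5000+2.5981i
X[2] = -2.5000-2.5981i

X = [-4, -2.5000+2.5981i, -2.5000-2.5981i]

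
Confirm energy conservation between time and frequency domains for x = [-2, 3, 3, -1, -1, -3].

Time domain:
Σ|x[n]|² = |-2|² + |3|² + |3|² + |-1|² + |-1|² + |-3|² = 33.0000

Frequency domain:
(1/6)Σ|X[k]|² = (1/6)(|-1|² + |-2.0000-8.6603i|² + |-4.0000-1.7321i|² + |1|² + |-4.0000+1.7321i|² + |-2.0000+8.6603i|²) = (1/6)·198.0000 = 33.0000

Both sides agree, confirming Parseval's theorem.

Σ|x[n]|² = (1/N)Σ|X[k]|² = 33.0000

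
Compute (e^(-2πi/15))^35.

Since ω_15^15 = 1, powers reduce modulo 15.
35 mod 15 = 5
So ω_15^35 = ω_15^5 = e^(-2πi·5/15)

ω_15^35 = ω_15^5 = -0.5000-0.8660i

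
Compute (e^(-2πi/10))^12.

Since ω_10^10 = 1, powers reduce modulo 10.
12 mod 10 = 2
So ω_10^12 = ω_10^2 = e^(-2πi·2/10)

ω_10^12 = ω_10^2 = 0.3090-0.9511i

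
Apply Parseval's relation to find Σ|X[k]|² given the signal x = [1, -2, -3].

Parseval: Σ|x[n]|² = (1/N)Σ|X[k]|², so Σ|X[k]|² = N·Σ|x[n]|² = 3·14.0000

Σ|X[k]|² = N·Σ|x[n]|² = 3·14.0000 = 42.0000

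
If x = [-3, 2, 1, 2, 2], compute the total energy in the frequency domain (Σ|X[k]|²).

Parseval: Σ|x[n]|² = (1/N)Σ|X[k]|², so Σ|X[k]|² = N·Σ|x[n]|² = 5·22.0000

Σ|X[k]|² = N·Σ|x[n]|² = 5·22.0000 = 110.0000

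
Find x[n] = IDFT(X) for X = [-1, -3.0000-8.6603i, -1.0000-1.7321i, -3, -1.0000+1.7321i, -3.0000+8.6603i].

x[n] = (1/6) Σ(k=0 to 5) X[k] · e^(2πikn/6)

Computing each x[n]:
x[0] = -2
x[1] = 3
x[2] = 2
x[3] = 1
x[4] = -2
x[5] = -3

x = [-2, 3, 2, 1, -2, -3]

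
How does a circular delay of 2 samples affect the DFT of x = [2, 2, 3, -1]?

Time shift by 2: X_shifted[k] = ω_4^(2k) · X[k]
Shifted x = [3, -1, 2, 2]

DFT(x[n-2]) = [6, 1+3i, 4, 1-3i]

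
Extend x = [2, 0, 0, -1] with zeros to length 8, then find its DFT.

Original 4-point DFT: [1, 2-1i, 3, 2+1i]
Zero-padded 8-point DFT provides frequency interpolation.

DFT_8([x, 0, ...]) = [1, 2.7071+0.7071i, 2-1i, 1.2929+0.7071i, 3, 1.2929-0.7071i, 2+1i, 2.7071-0.7071i]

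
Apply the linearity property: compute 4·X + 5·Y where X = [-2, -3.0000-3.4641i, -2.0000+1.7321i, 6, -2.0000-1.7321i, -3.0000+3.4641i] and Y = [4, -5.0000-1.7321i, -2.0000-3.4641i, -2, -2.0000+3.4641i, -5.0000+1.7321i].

By linearity: DFT(4x + 5y) = 4·DFT(x) + 5·DFT(y)
= 4·[-2, -3.0000-3.4641i, -2.0000+1.7321i, 6, -2.0000-1.7321i, -3.0000+3.4641i] + 5·[4, -5.0000-1.7321i, -2.0000-3.4641i, -2, -2.0000+3.4641i, -5.0000+1.7321i]

Computing element-wise:
Z[0] = 4·(-2) + 5·(4) = 12
Z[1] = 4·(-3.0000-3.4641i) + 5·(-5.0000-1.7321i) = -37.0000-22.5169i
Z[2] = 4·(-2.0000+1.7321i) + 5·(-2.0000-3.4641i) = -18.0000-10.3921i
Z[3] = 4·(6) + 5·(-2) = 14
Z[4] = 4·(-2.0000-1.7321i) + 5·(-2.0000+3.4641i) = -18.0000+10.3921i
Z[5] = 4·(-3.0000+3.4641i) + 5·(-5.0000+1.7321i) = -37.0000+22.5169i

DFT(4x + 5y) = 4·X + 5·Y = [12, -37.0000-22.5169i, -18.0000-10.3921i, 14, -18.0000+10.3921i, -37.0000+22.5169i]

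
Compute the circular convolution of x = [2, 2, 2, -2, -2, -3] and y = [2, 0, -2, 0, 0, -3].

(x ⊛ y)[n] = Σ(m=0 to 5) x[m] · y[(n-m) mod 6]

Computing each output sample:
(x ⊛ y)[0] = 2
(x ⊛ y)[1] = 4
(x ⊛ y)[2] = 6
(x ⊛ y)[3] = -2
(x ⊛ y)[4] = 1
(x ⊛ y)[5] = -8

x ⊛ y = [2, 4, 6, -2, 1, -8]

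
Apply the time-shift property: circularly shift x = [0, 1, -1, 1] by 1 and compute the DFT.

Time shift by 1: X_shifted[k] = ω_4^(1k) · X[k]
Shifted x = [1, 0, 1, -1]

DFT(x[n-1]) = [1, -1i, 3, 1i]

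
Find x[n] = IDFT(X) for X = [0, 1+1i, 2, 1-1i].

x[n] = (1/4) Σ(k=0 to 3) X[k] · e^(2πikn/4)

Computing each x[n]:
x[0] = 1
x[1] = -1
x[2] = 0
x[3] = 0

x = [1, -1, 0, 0]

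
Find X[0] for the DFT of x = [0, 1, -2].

X[0] = Σ(n=0 to 2) x[n] · ω_3^0 = Σ x[n]
= (0) + (1) + (-2)

X[0] = -1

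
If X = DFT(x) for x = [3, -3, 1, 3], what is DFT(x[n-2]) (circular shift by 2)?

Time shift by 2: X_shifted[k] = ω_4^(2k) · X[k]
Shifted x = [1, 3, 3, -3]

DFT(x[n-2]) = [4, -2-6i, 4, -2+6i]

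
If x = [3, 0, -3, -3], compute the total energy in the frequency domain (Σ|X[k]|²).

Parseval: Σ|x[n]|² = (1/N)Σ|X[k]|², so Σ|X[k]|² = N·Σ|x[n]|² = 4·27.0000

Σ|X[k]|² = N·Σ|x[n]|² = 4·27.0000 = 108.0000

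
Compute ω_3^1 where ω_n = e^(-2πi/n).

ω_3^1 = e^(-2πi·1/3)
= cos(-2π·1/3) + i·sin(-2π·1/3)
= cos(-2π/3) + i·sin(-2π/3)

ω_3^1 = cos(-2π/3) + i·sin(-2π/3) = -0.5000-0.8660i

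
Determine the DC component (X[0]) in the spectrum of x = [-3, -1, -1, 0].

X[0] = Σ(n=0 to 3) x[n] · ω_4^0 = Σ x[n]
= (-3) + (-1) + (-1) + (0)

X[0] = -5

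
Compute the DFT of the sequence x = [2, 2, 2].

X[k] = Σ(n=0 to 2) x[n] · ω_3^(nk)
where ω_3 = e^(-2πi/3)

Computing each X[k]:
X[0] = 6
X[1] = 0
X[2] = 0

X = [6, 0, 0]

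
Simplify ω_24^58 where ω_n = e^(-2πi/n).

Since ω_24^24 = 1, powers reduce modulo 24.
58 mod 24 = 10
So ω_24^58 = ω_24^10 = e^(-2πi·10/24)

ω_24^58 = ω_24^10 = -0.8660-0.5000i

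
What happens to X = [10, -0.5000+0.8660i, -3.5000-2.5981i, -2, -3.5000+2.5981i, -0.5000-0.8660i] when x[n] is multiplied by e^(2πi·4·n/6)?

Modulation property: DFT(ω_6^(-4n)·x[n]) = X[(k-4) mod 6], so circularly shift X by 4 positions.

X[k-4] = [-3.5000-2.5981i, -2, -3.5000+2.5981i, -0.5000-0.8660i, 10, -0.5000+0.8660i]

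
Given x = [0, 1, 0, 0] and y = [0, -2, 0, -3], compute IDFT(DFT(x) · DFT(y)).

(x ⊛ y)[n] = Σ(m=0 to 3) x[m] · y[(n-m) mod 4]

Computing each output sample:
(x ⊛ y)[0] = -3
(x ⊛ y)[1] = 0
(x ⊛ y)[2] = -2
(x ⊛ y)[3] = 0

x ⊛ y = [-3, 0, -2, 0]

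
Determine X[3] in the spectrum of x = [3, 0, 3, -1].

X[3] = Σ(n=0 to 3) x[n] · ω_4^(3n) where ω_4 = e^(-2πi/4)
= (3)·ω_4^0 + (0)·ω_4^3 + (3)·ω_4^6 + (-1)·ω_4^9

X[3] = 1i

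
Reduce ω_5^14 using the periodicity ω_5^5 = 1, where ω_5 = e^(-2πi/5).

Since ω_5^5 = 1, powers reduce modulo 5.
14 mod 5 = 4
So ω_5^14 = ω_5^4 = e^(-2πi·4/5)

ω_5^14 = ω_5^4 = 0.3090+0.9511i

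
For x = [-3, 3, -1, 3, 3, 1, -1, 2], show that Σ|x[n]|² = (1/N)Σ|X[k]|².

Time domain:
Σ|x[n]|² = |-3|² + |3|² + |-1|² + |3|² + |3|² + |1|² + |-1|² + |2|² = 43.0000

Frequency domain:
(1/8)Σ|X[k]|² = (1/8)(|7|² + |-5.2929-2.1213i|² + |2+1i|² + |-6.7071-2.1213i|² + |-11|² + |-6.7071+2.1213i|² + |2-1i|² + |-5.2929+2.1213i|²) = (1/8)·344.0000 = 43.0000

Both sides agree, confirming Parseval's theorem.

Σ|x[n]|² = (1/N)Σ|X[k]|² = 43.0000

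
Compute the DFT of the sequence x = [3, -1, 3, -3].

X[k] = Σ(n=0 to 3) x[n] · ω_4^(nk)
where ω_4 = e^(-2πi/4)

Computing each X[k]:
X[0] = 2
X[1] = -2i
X[2] = 10
X[3] = 2i

X = [2, -2i, 10, 2i]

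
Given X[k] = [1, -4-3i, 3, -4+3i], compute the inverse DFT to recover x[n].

x[n] = (1/4) Σ(k=0 to 3) X[k] · e^(2πikn/4)

Computing each x[n]:
x[0] = -1
x[1] = 1
x[2] = 3
x[3] = -2

x = [-1, 1, 3, -2]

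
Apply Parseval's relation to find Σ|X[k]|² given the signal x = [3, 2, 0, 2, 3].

Parseval: Σ|x[n]|² = (1/N)Σ|X[k]|², so Σ|X[k]|² = N·Σ|x[n]|² = 5·26.0000

Σ|X[k]|² = N·Σ|x[n]|² = 5·26.0000 = 130.0000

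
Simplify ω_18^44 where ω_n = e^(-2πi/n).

Since ω_18^18 = 1, powers reduce modulo 18.
44 mod 18 = 8
So ω_18^44 = ω_18^8 = e^(-2πi·8/18)

ω_18^44 = ω_18^8 = -0.9397-0.3420i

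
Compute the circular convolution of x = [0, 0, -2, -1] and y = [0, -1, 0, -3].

(x ⊛ y)[n] = Σ(m=0 to 3) x[m] · y[(n-m) mod 4]

Computing each output sample:
(x ⊛ y)[0] = 1
(x ⊛ y)[1] = 6
(x ⊛ y)[2] = 3
(x ⊛ y)[3] = 2

x ⊛ y = [1, 6, 3, 2]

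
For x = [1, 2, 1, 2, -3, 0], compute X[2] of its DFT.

X[2] = Σ(n=0 to 5) x[n] · ω_6^(2n) where ω_6 = e^(-2πi/6)
= (1)·ω_6^0 + (2)·ω_6^2 + (1)·ω_6^4 + (2)·ω_6^6 + (-3)·ω_6^8 + (0)·ω_6^10

X[2] = 3.0000+1.7321i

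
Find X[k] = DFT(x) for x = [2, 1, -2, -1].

X[k] = Σ(n=0 to 3) x[n] · ω_4^(nk)
where ω_4 = e^(-2πi/4)

Computing each X[k]:
X[0] = 0
X[1] = 4-2i
X[2] = 0
X[3] = 4+2i

X = [0, 4-2i, 0, 4+2i]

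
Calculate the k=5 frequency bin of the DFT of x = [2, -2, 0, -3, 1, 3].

X[5] = Σ(n=0 to 5) x[n] · ω_6^(5n) where ω_6 = e^(-2πi/6)
= (2)·ω_6^0 + (-2)·ω_6^5 + (0)·ω_6^10 + (-3)·ω_6^15 + (1)·ω_6^20 + (3)·ω_6^25

X[5] = 5.0000-5.1962i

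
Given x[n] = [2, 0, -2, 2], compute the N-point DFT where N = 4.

X[k] = Σ(n=0 to 3) x[n] · ω_4^(nk)
where ω_4 = e^(-2πi/4)

Computing each X[k]:
X[0] = 2
X[1] = 4+2i
X[2] = -2
X[3] = 4-2i

X = [2, 4+2i, -2, 4-2i]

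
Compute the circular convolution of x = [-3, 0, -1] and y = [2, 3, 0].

(x ⊛ y)[n] = Σ(m=0 to 2) x[m] · y[(n-m) mod 3]

Computing each output sample:
(x ⊛ y)[0] = -9
(x ⊛ y)[1] = -9
(x ⊛ y)[2] = -2

x ⊛ y = [-9, -9, -2]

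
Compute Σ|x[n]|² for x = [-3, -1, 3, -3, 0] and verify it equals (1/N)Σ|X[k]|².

Time domain:
Σ|x[n]|² = |-3|² + |-1|² + |3|² + |-3|² + |0|² = 28.0000

Frequency domain:
(1/5)Σ|X[k]|² = (1/5)(|-4|² + |-3.3090-2.5757i|² + |-2.1910+6.2941i|² + |-2.1910-6.2941i|² + |-3.3090+2.5757i|²) = (1/5)·140.0000 = 28.0000

Both sides agree, confirming Parseval's theorem.

Σ|x[n]|² = (1/N)Σ|X[k]|² = 28.0000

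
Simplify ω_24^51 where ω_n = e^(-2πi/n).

Since ω_24^24 = 1, powers reduce modulo 24.
51 mod 24 = 3
So ω_24^51 = ω_24^3 = e^(-2πi·3/24)

ω_24^51 = ω_24^3 = 0.7071-0.7071i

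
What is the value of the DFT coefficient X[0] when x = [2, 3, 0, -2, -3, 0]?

X[0] = Σ(n=0 to 5) x[n] · ω_6^0 = Σ x[n]
= (2) + (3) + (0) + (-2) + (-3) + (0)

X[0] = 0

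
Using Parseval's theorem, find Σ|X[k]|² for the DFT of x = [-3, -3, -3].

Parseval: Σ|x[n]|² = (1/N)Σ|X[k]|², so Σ|X[k]|² = N·Σ|x[n]|² = 3·27.0000

Σ|X[k]|² = N·Σ|x[n]|² = 3·27.0000 = 81.0000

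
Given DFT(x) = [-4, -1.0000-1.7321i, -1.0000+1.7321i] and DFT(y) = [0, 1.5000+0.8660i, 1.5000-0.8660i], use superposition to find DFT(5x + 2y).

By linearity: DFT(5x + 2y) = 5·DFT(x) + 2·DFT(y)
= 5·[-4, -1.0000-1.7321i, -1.0000+1.7321i] + 2·[0, 1.5000+0.8660i, 1.5000-0.8660i]

Computing element-wise:
Z[0] = 5·(-4) + 2·(0) = -20
Z[1] = 5·(-1.0000-1.7321i) + 2·(1.5000+0.8660i) = -2.0000-6.9285i
Z[2] = 5·(-1.0000+1.7321i) + 2·(1.5000-0.8660i) = -2.0000+6.9285i

DFT(5x + 2y) = 5·X + 2·Y = [-20, -2.0000-6.9285i, -2.0000+6.9285i]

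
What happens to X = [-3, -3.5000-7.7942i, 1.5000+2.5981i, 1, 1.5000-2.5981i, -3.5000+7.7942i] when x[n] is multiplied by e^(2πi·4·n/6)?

Modulation property: DFT(ω_6^(-4n)·x[n]) = X[(k-4) mod 6], so circularly shift X by 4 positions.

X[k-4] = [1.5000+2.5981i, 1, 1.5000-2.5981i, -3.5000+7.7942i, -3, -3.5000-7.7942i]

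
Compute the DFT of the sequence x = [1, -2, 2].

X[k] = Σ(n=0 to 2) x[n] · ω_3^(nk)
where ω_3 = e^(-2πi/3)

Computing each X[k]:
X[0] = 1
X[1] = 1.0000+3.4641i
X[2] = 1.0000-3.4641i

X = [1, 1.0000+3.4641i, 1.0000-3.4641i]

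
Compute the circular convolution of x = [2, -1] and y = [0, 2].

(x ⊛ y)[n] = Σ(m=0 to 1) x[m] · y[(n-m) mod 2]

Computing each output sample:
(x ⊛ y)[0] = -2
(x ⊛ y)[1] = 4

x ⊛ y = [-2, 4]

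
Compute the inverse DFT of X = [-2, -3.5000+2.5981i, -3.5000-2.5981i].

x[n] = (1/3) Σ(k=0 to 2) X[k] · e^(2πikn/3)

Computing each x[n]:
x[0] = -3
x[1] = -1
x[2] = 2

x = [-3, -1, 2]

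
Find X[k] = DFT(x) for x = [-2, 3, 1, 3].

X[k] = Σ(n=0 to 3) x[n] · ω_4^(nk)
where ω_4 = e^(-2πi/4)

Computing each X[k]:
X[0] = 5
X[1] = -3
X[2] = -7
X[3] = -3

X = [5, -3, -7, -3]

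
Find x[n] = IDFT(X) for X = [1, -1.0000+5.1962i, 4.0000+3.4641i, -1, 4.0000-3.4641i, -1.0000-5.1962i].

x[n] = (1/6) Σ(k=0 to 5) X[k] · e^(2πikn/6)

Computing each x[n]:
x[0] = 1
x[1] = -3
x[2] = -1
x[3] = 2
x[4] = 0
x[5] = 2

x = [1, -3, -1, 2, 0, 2]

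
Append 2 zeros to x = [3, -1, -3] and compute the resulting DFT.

Original 3-point DFT: [-1, 5.0000-1.7321i, 5.0000+1.7321i]
Zero-padded 5-point DFT provides frequency interpolation.

DFT_5([x, 0, ...]) = [-1, 5.1180+2.7144i, 2.8820-2.2654i, 2.8820+2.2654i, 5.1180-2.7144i]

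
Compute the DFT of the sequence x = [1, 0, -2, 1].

X[k] = Σ(n=0 to 3) x[n] · ω_4^(nk)
where ω_4 = e^(-2πi/4)

Computing each X[k]:
X[0] = 0
X[1] = 3+1i
X[2] = -2
X[3] = 3-1i

X = [0, 3+1i, -2, 3-1i]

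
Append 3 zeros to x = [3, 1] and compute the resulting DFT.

Original 2-point DFT: [4, 2]
Zero-padded 5-point DFT provides frequency interpolation.

DFT_5([x, 0, ...]) = [4, 3.3090-0.9511i, 2.1910-0.5878i, 2.1910+0.5878i, 3.3090+0.9511i]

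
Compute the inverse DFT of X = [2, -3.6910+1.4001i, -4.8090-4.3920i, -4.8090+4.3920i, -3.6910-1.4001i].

x[n] = (1/5) Σ(k=0 to 4) X[k] · e^(2πikn/5)

Computing each x[n]:
x[0] = -3
x[1] = 2
x[2] = -1
x[3] = 3
x[4] = 1

x = [-3, 2, -1, 3, 1]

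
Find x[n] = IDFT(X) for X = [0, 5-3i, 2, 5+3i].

x[n] = (1/4) Σ(k=0 to 3) X[k] · e^(2πikn/4)

Computing each x[n]:
x[0] = 3
x[1] = 1
x[2] = -2
x[3] = -2

x = [3, 1, -2, -2]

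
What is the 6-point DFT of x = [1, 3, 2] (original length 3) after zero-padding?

Original 3-point DFT: [6, -1.5000-0.8660i, -1.5000+0.8660i]
Zero-padded 6-point DFT provides frequency interpolation.

DFT_6([x, 0, ...]) = [6, 1.5000-4.3301i, -1.5000-0.8660i, 0, -1.5000+0.8660i, 1.5000+4.3301i]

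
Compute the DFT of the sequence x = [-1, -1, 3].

X[k] = Σ(n=0 to 2) x[n] · ω_3^(nk)
where ω_3 = e^(-2πi/3)

Computing each X[k]:
X[0] = 1
X[1] = -2.0000+3.4641i
X[2] = -2.0000-3.4641i

X = [1, -2.0000+3.4641i, -2.0000-3.4641i]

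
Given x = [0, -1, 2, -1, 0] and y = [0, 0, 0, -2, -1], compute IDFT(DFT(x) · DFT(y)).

(x ⊛ y)[n] = Σ(m=0 to 4) x[m] · y[(n-m) mod 5]

Computing each output sample:
(x ⊛ y)[0] = -3
(x ⊛ y)[1] = 0
(x ⊛ y)[2] = 1
(x ⊛ y)[3] = 0
(x ⊛ y)[4] = 2

x ⊛ y = [-3, 0, 1, 0, 2]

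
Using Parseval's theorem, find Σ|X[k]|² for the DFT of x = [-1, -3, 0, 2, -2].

Parseval: Σ|x[n]|² = (1/N)Σ|X[k]|², so Σ|X[k]|² = N·Σ|x[n]|² = 5·18.0000

Σ|X[k]|² = N·Σ|x[n]|² = 5·18.0000 = 90.0000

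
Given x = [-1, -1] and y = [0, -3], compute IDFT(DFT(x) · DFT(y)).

(x ⊛ y)[n] = Σ(m=0 to 1) x[m] · y[(n-m) mod 2]

Computing each output sample:
(x ⊛ y)[0] = 3
(x ⊛ y)[1] = 3

x ⊛ y = [3, 3]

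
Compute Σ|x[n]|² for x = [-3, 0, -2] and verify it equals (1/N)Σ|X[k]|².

Time domain:
Σ|x[n]|² = |-3|² + |0|² + |-2|² = 13.0000

Frequency domain:
(1/3)Σ|X[k]|² = (1/3)(|-5|² + |-2.0000-1.7321i|² + |-2.0000+1.7321i|²) = (1/3)·39.0000 = 13.0000

Both sides agree, confirming Parseval's theorem.

Σ|x[n]|² = (1/N)Σ|X[k]|² = 13.0000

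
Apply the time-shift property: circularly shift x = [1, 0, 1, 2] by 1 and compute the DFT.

Time shift by 1: X_shifted[k] = ω_4^(1k) · X[k]
Shifted x = [2, 1, 0, 1]

DFT(x[n-1]) = [4, 2, 0, 2]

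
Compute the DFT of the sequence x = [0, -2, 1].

X[k] = Σ(n=0 to 2) x[n] · ω_3^(nk)
where ω_3 = e^(-2πi/3)

Computing each X[k]:
X[0] = -1
X[1] = 0.5000+2.5981i
X[2] = 0.5000-2.5981i

X = [-1, 0.5000+2.5981i, 0.5000-2.5981i]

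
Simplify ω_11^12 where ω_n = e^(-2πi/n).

Since ω_11^11 = 1, powers reduce modulo 11.
12 mod 11 = 1
So ω_11^12 = ω_11^1 = e^(-2πi·1/11)

ω_11^12 = ω_11^1 = 0.8413-0.5406i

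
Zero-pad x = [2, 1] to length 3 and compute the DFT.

Original 2-point DFT: [3, 1]
Zero-padded 3-point DFT provides frequency interpolation.

DFT_3([x, 0, ...]) = [3, 1.5000-0.8660i, 1.5000+0.8660i]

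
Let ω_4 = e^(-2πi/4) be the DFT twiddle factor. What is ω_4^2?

ω_4^2 = e^(-2πi·2/4)
= cos(-2π·2/4) + i·sin(-2π·2/4)
= cos(-4π/4) + i·sin(-4π/4)

ω_4^2 = cos(-4π/4) + i·sin(-4π/4) = -1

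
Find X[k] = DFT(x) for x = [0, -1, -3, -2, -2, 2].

X[k] = Σ(n=0 to 5) x[n] · ω_6^(nk)
where ω_6 = e^(-2πi/6)

Computing each X[k]:
X[0] = -6
X[1] = 5.0000+3.4641i
X[2] = 1.7321i
X[3] = -4
X[4] = -1.7321i
X[5] = 5.0000-3.4641i

X = [-6, 5.0000+3.4641i, 1.7321i, -4, -1.7321i, 5.0000-3.4641i]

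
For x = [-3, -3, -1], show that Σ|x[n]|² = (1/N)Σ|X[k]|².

Time domain:
Σ|x[n]|² = |-3|² + |-3|² + |-1|² = 19.0000

Frequency domain:
(1/3)Σ|X[k]|² = (1/3)(|-7|² + |-1.0000+1.7321i|² + |-1.0000-1.7321i|²) = (1/3)·57.0000 = 19.0000

Both sides agree, confirming Parseval's theorem.

Σ|x[n]|² = (1/N)Σ|X[k]|² = 19.0000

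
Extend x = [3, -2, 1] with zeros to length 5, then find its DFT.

Original 3-point DFT: [2, 3.5000+2.5981i, 3.5000-2.5981i]
Zero-padded 5-point DFT provides frequency interpolation.

DFT_5([x, 0, ...]) = [2, 1.5729+1.3143i, 4.9271+2.1266i, 4.9271-2.1266i, 1.5729-1.3143i]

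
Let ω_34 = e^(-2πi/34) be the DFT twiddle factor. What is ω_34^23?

ω_34^23 = e^(-2πi·23/34)
= cos(-2π·23/34) + i·sin(-2π·23/34)
= cos(-46π/34) + i·sin(-46π/34)

ω_34^23 = cos(-46π/34) + i·sin(-46π/34) = -0.4457+0.8952i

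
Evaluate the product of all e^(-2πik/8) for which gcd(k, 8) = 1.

The primitive 8th roots of unity are ω_8^k for k coprime to 8: k ∈ {1, 3, 5, 7}
Their product equals the constant term of the cyclotomic polynomial Φ_8(x) up to sign.
For n ≥ 3, the product of all primitive nth roots of unity is 1. (For n=1 it is 1; for n=2 it is -1.)

1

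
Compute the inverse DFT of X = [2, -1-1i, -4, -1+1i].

x[n] = (1/4) Σ(k=0 to 3) X[k] · e^(2πikn/4)

Computing each x[n]:
x[0] = -1
x[1] = 2
x[2] = 0
x[3] = 1

x = [-1, 2, 0, 1]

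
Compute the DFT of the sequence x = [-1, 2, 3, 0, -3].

X[k] = Σ(n=0 to 4) x[n] · ω_5^(nk)
where ω_5 = e^(-2πi/5)

Computing each X[k]:
X[0] = 1
X[1] = -3.7361-6.5186i
X[2] = 0.7361-0.0858i
X[3] = 0.7361+0.0858i
X[4] = -3.7361+6.5186i

X = [1, -3.7361-6.5186i, 0.7361-0.0858i, 0.7361+0.0858i, -3.7361+6.5186i]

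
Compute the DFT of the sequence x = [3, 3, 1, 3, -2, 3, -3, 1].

X[k] = Σ(n=0 to 7) x[n] · ω_8^(nk)
where ω_8 = e^(-2πi/8)

Computing each X[k]:
X[0] = 9
X[1] = 3.5858-5.4142i
X[2] = 3-2i
X[3] = 6.4142+2.5858i
X[4] = -11
X[5] = 6.4142-2.5858i
X[6] = 3+2i
X[7] = 3.5858+5.4142i

X = [9, 3.5858-5.4142i, 3-2i, 6.4142+2.5858i, -11, 6.4142-2.5858i, 3+2i, 3.5858+5.4142i]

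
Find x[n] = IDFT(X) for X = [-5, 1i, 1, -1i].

x[n] = (1/4) Σ(k=0 to 3) X[k] · e^(2πikn/4)

Computing each x[n]:
x[0] = -1
x[1] = -2
x[2] = -1
x[3] = -1

x = [-1, -2, -1, -1]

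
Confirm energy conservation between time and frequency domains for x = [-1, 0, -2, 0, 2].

Time domain:
Σ|x[n]|² = |-1|² + |0|² + |-2|² + |0|² + |2|² = 9.0000

Frequency domain:
(1/5)Σ|X[k]|² = (1/5)(|-1|² + |1.2361+3.0777i|² + |-3.2361-0.7265i|² + |-3.2361+0.7265i|² + |1.2361-3.0777i|²) = (1/5)·45.0000 = 9.0000

Both sides agree, confirming Parseval's theorem.

Σ|x[n]|² = (1/N)Σ|X[k]|² = 9.0000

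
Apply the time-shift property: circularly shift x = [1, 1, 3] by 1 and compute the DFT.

Time shift by 1: X_shifted[k] = ω_3^(1k) · X[k]
Shifted x = [3, 1, 1]

DFT(x[n-1]) = [5, 2, 2]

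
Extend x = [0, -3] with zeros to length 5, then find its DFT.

Original 2-point DFT: [-3, 3]
Zero-padded 5-point DFT provides frequency interpolation.

DFT_5([x, 0, ...]) = [-3, -0.9271+2.8532i, 2.4271+1.7634i, 2.4271-1.7634i, -0.9271-2.8532i]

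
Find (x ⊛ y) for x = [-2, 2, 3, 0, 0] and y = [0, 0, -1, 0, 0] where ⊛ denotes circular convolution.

(x ⊛ y)[n] = Σ(m=0 to 4) x[m] · y[(n-m) mod 5]

Computing each output sample:
(x ⊛ y)[0] = 0
(x ⊛ y)[1] = 0
(x ⊛ y)[2] = 2
(x ⊛ y)[3] = -2
(x ⊛ y)[4] = -3

x ⊛ y = [0, 0, 2, -2, -3]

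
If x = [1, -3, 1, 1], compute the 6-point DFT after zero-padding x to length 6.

Original 4-point DFT: [0, 4i, 4, -4i]
Zero-padded 6-point DFT provides frequency interpolation.

DFT_6([x, 0, ...]) = [0, -2.0000+1.7321i, 3.0000+3.4641i, 4, 3.0000-3.4641i, -2.0000-1.7321i]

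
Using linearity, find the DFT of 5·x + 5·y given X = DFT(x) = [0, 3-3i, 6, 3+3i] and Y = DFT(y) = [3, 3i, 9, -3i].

By linearity: DFT(5x + 5y) = 5·DFT(x) + 5·DFT(y)
= 5·[0, 3-3i, 6, 3+3i] + 5·[3, 3i, 9, -3i]

Computing element-wise:
Z[0] = 5·(0) + 5·(3) = 15
Z[1] = 5·(3-3i) + 5·(3i) = 15
Z[2] = 5·(6) + 5·(9) = 75
Z[3] = 5·(3+3i) + 5·(-3i) = 15

DFT(5x + 5y) = 5·X + 5·Y = [15, 15, 75, 15]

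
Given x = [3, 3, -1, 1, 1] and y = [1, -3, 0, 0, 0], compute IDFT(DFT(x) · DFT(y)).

(x ⊛ y)[n] = Σ(m=0 to 4) x[m] · y[(n-m) mod 5]

Computing each output sample:
(x ⊛ y)[0] = 0
(x ⊛ y)[1] = -6
(x ⊛ y)[2] = -10
(x ⊛ y)[3] = 4
(x ⊛ y)[4] = -2

x ⊛ y = [0, -6, -10, 4, -2]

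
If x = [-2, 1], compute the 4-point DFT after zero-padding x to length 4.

Original 2-point DFT: [-1, -3]
Zero-padded 4-point DFT provides frequency interpolation.

DFT_4([x, 0, ...]) = [-1, -2-1i, -3, -2+1i]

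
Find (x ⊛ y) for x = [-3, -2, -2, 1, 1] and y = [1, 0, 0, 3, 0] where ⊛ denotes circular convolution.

(x ⊛ y)[n] = Σ(m=0 to 4) x[m] · y[(n-m) mod 5]

Computing each output sample:
(x ⊛ y)[0] = -9
(x ⊛ y)[1] = 1
(x ⊛ y)[2] = 1
(x ⊛ y)[3] = -8
(x ⊛ y)[4] = -5

x ⊛ y = [-9, 1, 1, -8, -5]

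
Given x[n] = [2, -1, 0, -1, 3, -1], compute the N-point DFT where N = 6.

X[k] = Σ(n=0 to 5) x[n] · ω_6^(nk)
where ω_6 = e^(-2πi/6)

Computing each X[k]:
X[0] = 2
X[1] = 0.5000+2.5981i
X[2] = 0.5000-2.5981i
X[3] = 8
X[4] = 0.5000+2.5981i
X[5] = 0.5000-2.5981i

X = [2, 0.5000+2.5981i, 0.5000-2.5981i, 8, 0.5000+2.5981i, 0.5000-2.5981i]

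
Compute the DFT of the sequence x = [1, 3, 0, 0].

X[k] = Σ(n=0 to 3) x[n] · ω_4^(nk)
where ω_4 = e^(-2πi/4)

Computing each X[k]:
X[0] = 4
X[1] = 1-3i
X[2] = -2
X[3] = 1+3i

X = [4, 1-3i, -2, 1+3i]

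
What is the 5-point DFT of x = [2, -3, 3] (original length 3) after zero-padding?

Original 3-point DFT: [2, 2.0000+5.1962i, 2.0000-5.1962i]
Zero-padded 5-point DFT provides frequency interpolation.

DFT_5([x, 0, ...]) = [2, -1.3541+1.0898i, 5.3541+4.6165i, 5.3541-4.6165i, -1.3541-1.0898i]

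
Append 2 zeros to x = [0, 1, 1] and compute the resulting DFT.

Original 3-point DFT: [2, -1, -1]
Zero-padded 5-point DFT provides frequency interpolation.

DFT_5([x, 0, ...]) = [2, -0.5000-1.5388i, -0.5000+0.3633i, -0.5000-0.3633i, -0.5000+1.5388i]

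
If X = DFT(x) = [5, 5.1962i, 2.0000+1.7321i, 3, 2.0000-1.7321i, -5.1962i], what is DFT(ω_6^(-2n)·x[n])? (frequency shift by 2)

Modulation property: DFT(ω_6^(-2n)·x[n]) = X[(k-2) mod 6], so circularly shift X by 2 positions.

X[k-2] = [2.0000-1.7321i, -5.1962i, 5, 5.1962i, 2.0000+1.7321i, 3]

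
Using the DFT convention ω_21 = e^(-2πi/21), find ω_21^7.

ω_21^7 = e^(-2πi·7/21)
= cos(-2π·7/21) + i·sin(-2π·7/21)
= cos(-14π/21) + i·sin(-14π/21)

ω_21^7 = cos(-14π/21) + i·sin(-14π/21) = -0.5000-0.8660i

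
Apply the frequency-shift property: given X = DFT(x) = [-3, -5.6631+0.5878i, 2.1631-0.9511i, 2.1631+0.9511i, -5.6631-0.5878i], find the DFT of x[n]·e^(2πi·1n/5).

Modulation property: DFT(ω_5^(-1n)·x[n]) = X[(k-1) mod 5], so circularly shift X by 1 positions.

X[k-1] = [-5.6631-0.5878i, -3, -5.6631+0.5878i, 2.1631-0.9511i, 2.1631+0.9511i]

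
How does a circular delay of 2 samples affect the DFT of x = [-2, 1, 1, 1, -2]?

Time shift by 2: X_shifted[k] = ω_5^(2k) · X[k]
Shifted x = [1, -2, -2, 1, 1]

DFT(x[n-2]) = [-1, 1.5000+4.6165i, 1.5000-1.0898i, 1.5000+1.0898i, 1.5000-4.6165i]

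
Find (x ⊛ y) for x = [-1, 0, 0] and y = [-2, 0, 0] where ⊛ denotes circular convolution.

(x ⊛ y)[n] = Σ(m=0 to 2) x[m] · y[(n-m) mod 3]

Computing each output sample:
(x ⊛ y)[0] = 2
(x ⊛ y)[1] = 0
(x ⊛ y)[2] = 0

x ⊛ y = [2, 0, 0]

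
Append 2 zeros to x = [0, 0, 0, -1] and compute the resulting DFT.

Original 4-point DFT: [-1, -1i, 1, 1i]
Zero-padded 6-point DFT provides frequency interpolation.

DFT_6([x, 0, ...]) = [-1, 1, -1, 1, -1, 1]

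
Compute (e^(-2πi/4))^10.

Since ω_4^4 = 1, powers reduce modulo 4.
10 mod 4 = 2
So ω_4^10 = ω_4^2 = e^(-2πi·2/4)

ω_4^10 = ω_4^2 = -1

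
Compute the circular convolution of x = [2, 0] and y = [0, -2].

(x ⊛ y)[n] = Σ(m=0 to 1) x[m] · y[(n-m) mod 2]

Computing each output sample:
(x ⊛ y)[0] = 0
(x ⊛ y)[1] = -4

x ⊛ y = [0, -4]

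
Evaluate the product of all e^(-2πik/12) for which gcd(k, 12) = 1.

The primitive 12th roots of unity are ω_12^k for k coprime to 12: k ∈ {1, 5, 7, 11}
Their product equals the constant term of the cyclotomic polynomial Φ_12(x) up to sign.
For n ≥ 3, the product of all primitive nth roots of unity is 1. (For n=1 it is 1; for n=2 it is -1.)

1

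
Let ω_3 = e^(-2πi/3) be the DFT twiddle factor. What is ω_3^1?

ω_3^1 = e^(-2πi·1/3)
= cos(-2π·1/3) + i·sin(-2π·1/3)
= cos(-2π/3) + i·sin(-2π/3)

ω_3^1 = cos(-2π/3) + i·sin(-2π/3) = -0.5000-0.8660i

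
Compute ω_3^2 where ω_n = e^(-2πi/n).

ω_3^2 = e^(-2πi·2/3)
= cos(-2π·2/3) + i·sin(-2π·2/3)
= cos(-4π/3) + i·sin(-4π/3)

ω_3^2 = cos(-4π/3) + i·sin(-4π/3) = -0.5000+0.8660i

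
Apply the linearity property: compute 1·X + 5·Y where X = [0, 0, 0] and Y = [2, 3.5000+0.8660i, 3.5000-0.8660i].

By linearity: DFT(1x + 5y) = 1·DFT(x) + 5·DFT(y)
= 1·[0, 0, 0] + 5·[2, 3.5000+0.8660i, 3.5000-0.8660i]

Computing element-wise:
Z[0] = 1·(0) + 5·(2) = 10
Z[1] = 1·(0) + 5·(3.5000+0.8660i) = 17.5000+4.3300i
Z[2] = 1·(0) + 5·(3.5000-0.8660i) = 17.5000-4.3300i

DFT(1x + 5y) = 1·X + 5·Y = [10, 17.5000+4.3300i, 17.5000-4.3300i]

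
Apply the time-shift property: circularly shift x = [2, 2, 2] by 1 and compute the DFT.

Time shift by 1: X_shifted[k] = ω_3^(1k) · X[k]
Shifted x = [2, 2, 2]

DFT(x[n-1]) = [6, 0, 0]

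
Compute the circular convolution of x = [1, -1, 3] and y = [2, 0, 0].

(x ⊛ y)[n] = Σ(m=0 to 2) x[m] · y[(n-m) mod 3]

Computing each output sample:
(x ⊛ y)[0] = 2
(x ⊛ y)[1] = -2
(x ⊛ y)[2] = 6

x ⊛ y = [2, -2, 6]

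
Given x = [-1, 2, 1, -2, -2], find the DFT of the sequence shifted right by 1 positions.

Time shift by 1: X_shifted[k] = ω_5^(1k) · X[k]
Shifted x = [-2, -1, 2, 1, -2]

DFT(x[n-1]) = [-2, -5.3541-1.5388i, 1.3541+0.3633i, 1.3541-0.3633i, -5.3541+1.5388i]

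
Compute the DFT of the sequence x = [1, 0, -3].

X[k] = Σ(n=0 to 2) x[n] · ω_3^(nk)
where ω_3 = e^(-2πi/3)

Computing each X[k]:
X[0] = -2
X[1] = 2.5000-2.5981i
X[2] = 2.5000+2.5981i

X = [-2, 2.5000-2.5981i, 2.5000+2.5981i]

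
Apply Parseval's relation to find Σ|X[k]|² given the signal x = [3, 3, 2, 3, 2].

Parseval: Σ|x[n]|² = (1/N)Σ|X[k]|², so Σ|X[k]|² = N·Σ|x[n]|² = 5·35.0000

Σ|X[k]|² = N·Σ|x[n]|² = 5·35.0000 = 175.0000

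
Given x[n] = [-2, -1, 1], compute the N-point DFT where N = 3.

X[k] = Σ(n=0 to 2) x[n] · ω_3^(nk)
where ω_3 = e^(-2πi/3)

Computing each X[k]:
X[0] = -2
X[1] = -2.0000+1.7321i
X[2] = -2.0000-1.7321i

X = [-2, -2.0000+1.7321i, -2.0000-1.7321i]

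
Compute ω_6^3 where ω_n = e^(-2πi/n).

ω_6^3 = e^(-2πi·3/6)
= cos(-2π·3/6) + i·sin(-2π·3/6)
= cos(-6π/6) + i·sin(-6π/6)

ω_6^3 = cos(-6π/6) + i·sin(-6π/6) = -1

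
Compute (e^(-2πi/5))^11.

Since ω_5^5 = 1, powers reduce modulo 5.
11 mod 5 = 1
So ω_5^11 = ω_5^1 = e^(-2πi·1/5)

ω_5^11 = ω_5^1 = 0.3090-0.9511i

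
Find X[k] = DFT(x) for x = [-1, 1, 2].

X[k] = Σ(n=0 to 2) x[n] · ω_3^(nk)
where ω_3 = e^(-2πi/3)

Computing each X[k]:
X[0] = 2
X[1] = -2.5000+0.8660i
X[2] = -2.5000-0.8660i

X = [2, -2.5000+0.8660i, -2.5000-0.8660i]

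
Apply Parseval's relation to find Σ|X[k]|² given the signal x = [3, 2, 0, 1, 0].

Parseval: Σ|x[n]|² = (1/N)Σ|X[k]|², so Σ|X[k]|² = N·Σ|x[n]|² = 5·14.0000

Σ|X[k]|² = N·Σ|x[n]|² = 5·14.0000 = 70.0000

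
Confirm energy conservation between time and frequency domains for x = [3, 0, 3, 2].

Time domain:
Σ|x[n]|² = |3|² + |0|² + |3|² + |2|² = 22.0000

Frequency domain:
(1/4)Σ|X[k]|² = (1/4)(|8|² + |2i|² + |4|² + |-2i|²) = (1/4)·88.0000 = 22.0000

Both sides agree, confirming Parseval's theorem.

Σ|x[n]|² = (1/N)Σ|X[k]|² = 22.0000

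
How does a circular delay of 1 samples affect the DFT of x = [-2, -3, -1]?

Time shift by 1: X_shifted[k] = ω_3^(1k) · X[k]
Shifted x = [-1, -2, -3]

DFT(x[n-1]) = [-6, 1.5000-0.8660i, 1.5000+0.8660i]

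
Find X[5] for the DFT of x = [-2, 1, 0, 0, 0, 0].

X[5] = Σ(n=0 to 5) x[n] · ω_6^(5n) where ω_6 = e^(-2πi/6)
= (-2)·ω_6^0 + (1)·ω_6^5 + (0)·ω_6^10 + (0)·ω_6^15 + (0)·ω_6^20 + (0)·ω_6^25

X[5] = -1.5000+0.8660i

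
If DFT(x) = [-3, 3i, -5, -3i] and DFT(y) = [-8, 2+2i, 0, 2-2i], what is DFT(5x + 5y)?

By linearity: DFT(5x + 5y) = 5·DFT(x) + 5·DFT(y)
= 5·[-3, 3i, -5, -3i] + 5·[-8, 2+2i, 0, 2-2i]

Computing element-wise:
Z[0] = 5·(-3) + 5·(-8) = -55
Z[1] = 5·(3i) + 5·(2+2i) = 10+25i
Z[2] = 5·(-5) + 5·(0) = -25
Z[3] = 5·(-3i) + 5·(2-2i) = 10-25i

DFT(5x + 5y) = 5·X + 5·Y = [-55, 10+25i, -25, 10-25i]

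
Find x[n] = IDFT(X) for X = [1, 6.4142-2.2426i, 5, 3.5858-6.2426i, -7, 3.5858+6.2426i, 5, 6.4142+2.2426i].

x[n] = (1/8) Σ(k=0 to 7) X[k] · e^(2πikn/8)

Computing each x[n]:
x[0] = 3
x[1] = 3
x[2] = -3
x[3] = 2
x[4] = -2
x[5] = -1
x[6] = -1
x[7] = 0

x = [3, 3, -3, 2, -2, -1, -1, 0]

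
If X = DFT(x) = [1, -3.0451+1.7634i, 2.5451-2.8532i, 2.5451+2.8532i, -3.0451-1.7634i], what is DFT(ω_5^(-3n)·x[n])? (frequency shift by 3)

Modulation property: DFT(ω_5^(-3n)·x[n]) = X[(k-3) mod 5], so circularly shift X by 3 positions.

X[k-3] = [2.5451-2.8532i, 2.5451+2.8532i, -3.0451-1.7634i, 1, -3.0451+1.7634i]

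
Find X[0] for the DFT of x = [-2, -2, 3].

X[0] = Σ(n=0 to 2) x[n] · ω_3^0 = Σ x[n]
= (-2) + (-2) + (3)

X[0] = -1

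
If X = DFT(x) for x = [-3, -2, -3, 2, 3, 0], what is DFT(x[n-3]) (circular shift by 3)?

Time shift by 3: X_shifted[k] = ω_6^(3k) · X[k]
Shifted x = [2, 3, 0, -3, -2, -3]

DFT(x[n-3]) = [-3, 6.0000-6.9282i, -3.4641i, 3, 3.4641i, 6.0000+6.9282i]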